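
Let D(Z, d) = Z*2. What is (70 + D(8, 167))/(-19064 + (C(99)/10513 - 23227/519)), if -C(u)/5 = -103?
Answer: -234618621/52130905487 ≈ -0.0045006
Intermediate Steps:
C(u) = 515 (C(u) = -5*(-103) = 515)
D(Z, d) = 2*Z
(70 + D(8, 167))/(-19064 + (C(99)/10513 - 23227/519)) = (70 + 2*8)/(-19064 + (515/10513 - 23227/519)) = (70 + 16)/(-19064 + (515*(1/10513) - 23227*1/519)) = 86/(-19064 + (515/10513 - 23227/519)) = 86/(-19064 - 243918166/5456247) = 86/(-104261810974/5456247) = 86*(-5456247/104261810974) = -234618621/52130905487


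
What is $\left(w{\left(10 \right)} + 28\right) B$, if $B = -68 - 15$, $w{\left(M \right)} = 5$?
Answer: $-2739$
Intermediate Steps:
$B = -83$ ($B = -68 - 15 = -83$)
$\left(w{\left(10 \right)} + 28\right) B = \left(5 + 28\right) \left(-83\right) = 33 \left(-83\right) = -2739$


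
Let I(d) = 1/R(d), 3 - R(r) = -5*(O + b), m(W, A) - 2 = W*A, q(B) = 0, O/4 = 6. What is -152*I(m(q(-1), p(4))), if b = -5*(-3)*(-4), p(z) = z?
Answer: 152/177 ≈ 0.85876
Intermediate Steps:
O = 24 (O = 4*6 = 24)
b = -60 (b = 15*(-4) = -60)
m(W, A) = 2 + A*W (m(W, A) = 2 + W*A = 2 + A*W)
R(r) = -177 (R(r) = 3 - (-5)*(24 - 60) = 3 - (-5)*(-36) = 3 - 1*180 = 3 - 180 = -177)
I(d) = -1/177 (I(d) = 1/(-177) = -1/177)
-152*I(m(q(-1), p(4))) = -152*(-1/177) = 152/177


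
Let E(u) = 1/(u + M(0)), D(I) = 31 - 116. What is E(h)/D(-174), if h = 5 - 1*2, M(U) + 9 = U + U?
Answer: 1/510 ≈ 0.0019608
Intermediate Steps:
M(U) = -9 + 2*U (M(U) = -9 + (U + U) = -9 + 2*U)
D(I) = -85
h = 3 (h = 5 - 2 = 3)
E(u) = 1/(-9 + u) (E(u) = 1/(u + (-9 + 2*0)) = 1/(u + (-9 + 0)) = 1/(u - 9) = 1/(-9 + u))
E(h)/D(-174) = 1/((-9 + 3)*(-85)) = -1/85/(-6) = -⅙*(-1/85) = 1/510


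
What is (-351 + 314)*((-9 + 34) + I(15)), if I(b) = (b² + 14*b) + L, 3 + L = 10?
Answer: -17279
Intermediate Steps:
L = 7 (L = -3 + 10 = 7)
I(b) = 7 + b² + 14*b (I(b) = (b² + 14*b) + 7 = 7 + b² + 14*b)
(-351 + 314)*((-9 + 34) + I(15)) = (-351 + 314)*((-9 + 34) + (7 + 15² + 14*15)) = -37*(25 + (7 + 225 + 210)) = -37*(25 + 442) = -37*467 = -17279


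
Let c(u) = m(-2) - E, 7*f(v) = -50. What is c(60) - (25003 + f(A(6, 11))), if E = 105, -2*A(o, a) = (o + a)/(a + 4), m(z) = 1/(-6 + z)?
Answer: -1405655/56 ≈ -25101.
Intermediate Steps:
A(o, a) = -(a + o)/(2*(4 + a)) (A(o, a) = -(o + a)/(2*(a + 4)) = -(a + o)/(2*(4 + a)))
f(v) = -50/7 (f(v) = (⅐)*(-50) = -50/7)
c(u) = -841/8 (c(u) = 1/(-6 - 2) - 1*105 = 1/(-8) - 105 = -⅛ - 105 = -841/8)
c(60) - (25003 + f(A(6, 11))) = -841/8 - (25003 - 50/7) = -841/8 - 1*174971/7 = -841/8 - 174971/7 = -1405655/56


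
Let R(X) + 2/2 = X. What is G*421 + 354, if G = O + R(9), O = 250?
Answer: 108972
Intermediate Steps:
R(X) = -1 + X
G = 258 (G = 250 + (-1 + 9) = 250 + 8 = 258)
G*421 + 354 = 258*421 + 354 = 108618 + 354 = 108972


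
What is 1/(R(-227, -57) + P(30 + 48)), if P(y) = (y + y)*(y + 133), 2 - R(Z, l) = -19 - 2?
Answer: 1/32939 ≈ 3.0359e-5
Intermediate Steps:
R(Z, l) = 23 (R(Z, l) = 2 - (-19 - 2) = 2 - 1*(-21) = 2 + 21 = 23)
P(y) = 2*y*(133 + y) (P(y) = (2*y)*(133 + y) = 2*y*(133 + y))
1/(R(-227, -57) + P(30 + 48)) = 1/(23 + 2*(30 + 48)*(133 + (30 + 48))) = 1/(23 + 2*78*(133 + 78)) = 1/(23 + 2*78*211) = 1/(23 + 32916) = 1/32939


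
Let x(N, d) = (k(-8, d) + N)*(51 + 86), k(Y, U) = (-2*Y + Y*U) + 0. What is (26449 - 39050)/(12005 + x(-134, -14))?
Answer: -12601/11183 ≈ -1.1268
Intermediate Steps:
k(Y, U) = -2*Y + U*Y (k(Y, U) = (-2*Y + U*Y) + 0 = -2*Y + U*Y)
x(N, d) = 2192 - 1096*d + 137*N (x(N, d) = (-8*(-2 + d) + N)*(51 + 86) = ((16 - 8*d) + N)*137 = (16 + N - 8*d)*137 = 2192 - 1096*d + 137*N)
(26449 - 39050)/(12005 + x(-134, -14)) = (26449 - 39050)/(12005 + (2192 - 1096*(-14) + 137*(-134))) = -12601/(12005 + (2192 + 15344 - 18358)) = -12601/(12005 - 822) = -12601/11183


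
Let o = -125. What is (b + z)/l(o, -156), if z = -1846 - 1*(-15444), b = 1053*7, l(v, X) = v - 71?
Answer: -20969/196 ≈ -106.98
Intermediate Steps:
l(v, X) = -71 + v
b = 7371
z = 13598 (z = -1846 + 15444 = 13598)
(b + z)/l(o, -156) = (7371 + 13598)/(-71 - 125) = 20969/(-196) = 20969*(-1/196) = -20969/196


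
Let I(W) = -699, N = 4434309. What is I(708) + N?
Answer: 4433610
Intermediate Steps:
I(708) + N = -699 + 4434309 = 4433610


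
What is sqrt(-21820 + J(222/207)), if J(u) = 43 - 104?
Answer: I*sqrt(21881) ≈ 147.92*I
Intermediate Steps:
J(u) = -61
sqrt(-21820 + J(222/207)) = sqrt(-21820 - 61) = sqrt(-21881) = I*sqrt(21881)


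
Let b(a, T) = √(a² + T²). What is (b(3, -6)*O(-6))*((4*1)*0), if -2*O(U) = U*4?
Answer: 0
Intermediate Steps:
O(U) = -2*U (O(U) = -U*4/2 = -2*U)
b(a, T) = √(T² + a²)
(b(3, -6)*O(-6))*((4*1)*0) = (√((-6)² + 3²)*(-2*(-6)))*((4*1)*0) = (√(36 + 9)*12)*(4*0) = (√45*12)*0 = ((3*√5)*12)*0 = (36*√5)*0 = 0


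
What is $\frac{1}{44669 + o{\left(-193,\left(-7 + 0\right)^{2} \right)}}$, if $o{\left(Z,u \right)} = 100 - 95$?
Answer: $\frac{1}{44674} \approx 2.2384 \cdot 10^{-5}$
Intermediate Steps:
$o{\left(Z,u \right)} = 5$ ($o{\left(Z,u \right)} = 100 - 95 = 5$)
$\frac{1}{44669 + o{\left(-193,\left(-7 + 0\right)^{2} \right)}} = \frac{1}{44669 + 5} = \frac{1}{44674}$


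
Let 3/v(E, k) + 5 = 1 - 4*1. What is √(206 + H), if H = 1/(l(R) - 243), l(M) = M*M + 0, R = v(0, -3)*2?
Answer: √344393998/1293 ≈ 14.353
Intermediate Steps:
v(E, k) = -3/8 (v(E, k) = 3/(-5 + (1 - 4*1)) = 3/(-5 + (1 - 4)) = 3/(-5 - 3) = 3/(-8) = 3*(-⅛) = -3/8)
R = -¾ (R = -3/8*2 = -¾ ≈ -0.75000)
l(M) = M² (l(M) = M² + 0 = M²)
H = -16/3879 (H = 1/((-¾)² - 243) = 1/(9/16 - 243) = 1/(-3879/16) = -16/3879 ≈ -0.0041248)
√(206 + H) = √(206 - 16/3879) = √(799058/3879) = √344393998/1293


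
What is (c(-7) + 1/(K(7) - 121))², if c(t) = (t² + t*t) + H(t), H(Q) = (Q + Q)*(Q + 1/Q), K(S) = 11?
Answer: 474324841/12100 ≈ 39200.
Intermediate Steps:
H(Q) = 2*Q*(Q + 1/Q) (H(Q) = (2*Q)*(Q + 1/Q) = 2*Q*(Q + 1/Q))
c(t) = 2 + 4*t² (c(t) = (t² + t*t) + (2 + 2*t²) = (t² + t²) + (2 + 2*t²) = 2*t² + (2 + 2*t²) = 2 + 4*t²)
(c(-7) + 1/(K(7) - 121))² = ((2 + 4*(-7)²) + 1/(11 - 121))² = ((2 + 4*49) + 1/(-110))² = ((2 + 196) - 1/110)² = (198 - 1/110)² = (21779/110)² = 474324841/12100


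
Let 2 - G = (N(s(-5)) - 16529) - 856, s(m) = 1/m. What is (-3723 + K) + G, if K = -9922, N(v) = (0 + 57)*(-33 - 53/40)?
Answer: 227941/40 ≈ 5698.5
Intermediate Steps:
N(v) = -78261/40 (N(v) = 57*(-33 - 53*1/40) = 57*(-33 - 53/40) = 57*(-1373/40) = -78261/40)
G = 773741/40 (G = 2 - ((-78261/40 - 16529) - 856) = 2 - (-739421/40 - 856) = 2 - 1*(-773661/40) = 2 + 773661/40 = 773741/40 ≈ 19344.)
(-3723 + K) + G = (-3723 - 9922) + 773741/40 = -13645 + 773741/40 = 227941/40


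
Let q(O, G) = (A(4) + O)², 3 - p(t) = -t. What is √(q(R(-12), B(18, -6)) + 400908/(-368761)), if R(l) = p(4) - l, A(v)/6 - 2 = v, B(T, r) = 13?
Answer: √411205803006037/368761 ≈ 54.990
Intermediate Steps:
p(t) = 3 + t (p(t) = 3 - (-1)*t = 3 + t)
A(v) = 12 + 6*v
R(l) = 7 - l (R(l) = (3 + 4) - l = 7 - l)
q(O, G) = (36 + O)² (q(O, G) = ((12 + 6*4) + O)² = ((12 + 24) + O)² = (36 + O)²)
√(q(R(-12), B(18, -6)) + 400908/(-368761)) = √((36 + (7 - 1*(-12)))² + 400908/(-368761)) = √((36 + (7 + 12))² + 400908*(-1/368761)) = √((36 + 19)² - 400908/368761) = √(55² - 400908/368761) = √(3025 - 400908/368761) = √(1115101117/368761) = √411205803006037/368761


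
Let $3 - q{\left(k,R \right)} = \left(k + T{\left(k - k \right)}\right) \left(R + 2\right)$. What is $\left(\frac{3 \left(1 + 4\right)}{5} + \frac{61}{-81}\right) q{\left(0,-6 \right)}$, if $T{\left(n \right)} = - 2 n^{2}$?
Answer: $\frac{182}{27} \approx 6.7407$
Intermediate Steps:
$q{\left(k,R \right)} = 3 - k \left(2 + R\right)$ ($q{\left(k,R \right)} = 3 - \left(k - 2 \left(k - k\right)^{2}\right) \left(R + 2\right) = 3 - \left(k - 2 \cdot 0^{2}\right) \left(2 + R\right) = 3 - \left(k - 0\right) \left(2 + R\right) = 3 - \left(k + 0\right) \left(2 + R\right) = 3 - k \left(2 + R\right)$)
$\left(\frac{3 \left(1 + 4\right)}{5} + \frac{61}{-81}\right) q{\left(0,-6 \right)} = \left(\frac{3 \left(1 + 4\right)}{5} + \frac{61}{-81}\right) \left(3 - 0 - \left(-6\right) 0\right) = \left(3 \cdot 5 \cdot \frac{1}{5} + 61 \left(- \frac{1}{81}\right)\right) \left(3 + 0 + 0\right) = \left(15 \cdot \frac{1}{5} - \frac{61}{81}\right) 3 = \left(3 - \frac{61}{81}\right) 3 = \frac{182}{81} \cdot 3 = \frac{182}{27}$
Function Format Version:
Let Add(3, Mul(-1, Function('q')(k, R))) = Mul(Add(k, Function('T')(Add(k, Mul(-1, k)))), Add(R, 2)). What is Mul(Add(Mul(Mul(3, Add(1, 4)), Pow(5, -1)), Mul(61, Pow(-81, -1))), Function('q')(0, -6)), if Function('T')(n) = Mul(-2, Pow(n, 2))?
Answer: Rational(182, 27) ≈ 6.7407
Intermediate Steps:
Function('q')(k, R) = Add(3, Mul(-1, k, Add(2, R))) (Function('q')(k, R) = Add(3, Mul(-1, Mul(Add(k, Mul(-2, Pow(Add(k, Mul(-1, k)), 2))), Add(R, 2)))) = Add(3, Mul(-1, Mul(Add(k, Mul(-2, Pow(0, 2))), Add(2, R)))) = Add(3, Mul(-1, Mul(Add(k, Mul(-2, 0)), Add(2, R)))) = Add(3, Mul(-1, Mul(Add(k, 0), Add(2, R)))) = Add(3, Mul(-1, Mul(k, Add(2, R)))) = Add(3, Mul(-1, k, Add(2, R))))
Mul(Add(Mul(Mul(3, Add(1, 4)), Pow(5, -1)), Mul(61, Pow(-81, -1))), Function('q')(0, -6)) = Mul(Add(Mul(Mul(3, Add(1, 4)), Pow(5, -1)), Mul(61, Pow(-81, -1))), Add(3, Mul(-2, 0), Mul(-1, -6, 0))) = Mul(Add(Mul(Mul(3, 5), Rational(1, 5)), Mul(61, Rational(-1, 81))), Add(3, 0, 0)) = Mul(Add(Mul(15, Rational(1, 5)), Rational(-61, 81)), 3) = Mul(Add(3, Rational(-61, 81)), 3) = Mul(Rational(182, 81), 3) = Rational(182, 27)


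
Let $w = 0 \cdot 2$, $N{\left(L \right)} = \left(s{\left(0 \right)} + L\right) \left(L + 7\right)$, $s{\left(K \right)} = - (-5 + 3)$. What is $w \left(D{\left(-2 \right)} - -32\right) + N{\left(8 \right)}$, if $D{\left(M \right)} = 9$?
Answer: $150$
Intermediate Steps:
$s{\left(K \right)} = 2$ ($s{\left(K \right)} = \left(-1\right) \left(-2\right) = 2$)
$N{\left(L \right)} = \left(2 + L\right) \left(7 + L\right)$ ($N{\left(L \right)} = \left(2 + L\right) \left(L + 7\right) = \left(2 + L\right) \left(7 + L\right)$)
$w = 0$
$w \left(D{\left(-2 \right)} - -32\right) + N{\left(8 \right)} = 0 \left(9 - -32\right) + \left(14 + 8^{2} + 9 \cdot 8\right) = 0 \left(9 + 32\right) + \left(14 + 64 + 72\right) = 0 \cdot 41 + 150 = 0 + 150 = 150$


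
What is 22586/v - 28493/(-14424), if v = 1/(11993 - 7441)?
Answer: 1482952700621/14424 ≈ 1.0281e+8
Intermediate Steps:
v = 1/4552 ≈ 0.00021968
22586/v - 28493/(-14424) = 22586/(1/4552) - 28493/(-14424) = 22586*4552 - 28493*(-1/14424) = 102811472 + 28493/14424 = 1482952700621/14424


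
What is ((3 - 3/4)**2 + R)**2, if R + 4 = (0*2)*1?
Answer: 289/256 ≈ 1.1289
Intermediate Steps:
R = -4 (R = -4 + (0*2)*1 = -4 + 0*1 = -4 + 0 = -4)
((3 - 3/4)**2 + R)**2 = ((3 - 3/4)**2 - 4)**2 = ((9/4)**2 - 4)**2 = (81/16 - 4)**2 = (17/16)**2 = 289/256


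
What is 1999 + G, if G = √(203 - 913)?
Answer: 1999 + I*√710 ≈ 1999.0 + 26.646*I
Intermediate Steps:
G = I*√710 (G = √(-710) = I*√710 ≈ 26.646*I)
1999 + G = 1999 + I*√710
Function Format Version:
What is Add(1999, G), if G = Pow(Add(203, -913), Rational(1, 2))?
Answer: Add(1999, Mul(I, Pow(710, Rational(1, 2)))) ≈ Add(1999.0, Mul(26.646, I))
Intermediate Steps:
G = Mul(I, Pow(710, Rational(1, 2))) (G = Pow(-710, Rational(1, 2)) = Mul(I, Pow(710, Rational(1, 2))) ≈ Mul(26.646, I))
Add(1999, G) = Add(1999, Mul(I, Pow(710, Rational(1, 2))))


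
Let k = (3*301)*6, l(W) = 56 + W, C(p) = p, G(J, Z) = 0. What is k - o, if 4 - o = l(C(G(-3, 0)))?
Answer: 5470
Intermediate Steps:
o = -52 (o = 4 - (56 + 0) = 4 - 1*56 = 4 - 56 = -52)
k = 5418 (k = 903*6 = 5418)
k - o = 5418 - 1*(-52) = 5418 + 52 = 5470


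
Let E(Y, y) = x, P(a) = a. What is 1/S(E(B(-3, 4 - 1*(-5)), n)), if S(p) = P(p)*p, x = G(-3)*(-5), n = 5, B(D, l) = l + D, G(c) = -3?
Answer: 1/225 ≈ 0.0044444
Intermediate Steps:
B(D, l) = D + l
x = 15 (x = -3*(-5) = 15)
E(Y, y) = 15
S(p) = p² (S(p) = p*p = p²)
1/S(E(B(-3, 4 - 1*(-5)), n)) = 1/(15²) = 1/225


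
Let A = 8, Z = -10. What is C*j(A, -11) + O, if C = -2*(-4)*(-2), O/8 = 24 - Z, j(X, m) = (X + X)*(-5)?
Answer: 1552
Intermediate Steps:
j(X, m) = -10*X (j(X, m) = (2*X)*(-5) = -10*X)
O = 272 (O = 8*(24 - 1*(-10)) = 8*(24 + 10) = 8*34 = 272)
C = -16 (C = 8*(-2) = -16)
C*j(A, -11) + O = -(-160)*8 + 272 = -16*(-80) + 272 = 1280 + 272 = 1552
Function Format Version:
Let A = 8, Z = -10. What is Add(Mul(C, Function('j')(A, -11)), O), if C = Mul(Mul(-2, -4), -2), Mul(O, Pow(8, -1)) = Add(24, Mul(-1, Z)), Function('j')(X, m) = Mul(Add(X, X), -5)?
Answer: 1552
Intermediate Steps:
Function('j')(X, m) = Mul(-10, X) (Function('j')(X, m) = Mul(Mul(2, X), -5) = Mul(-10, X))
O = 272 (O = Mul(8, Add(24, Mul(-1, -10))) = Mul(8, Add(24, 10)) = Mul(8, 34) = 272)
C = -16 (C = Mul(8, -2) = -16)
Add(Mul(C, Function('j')(A, -11)), O) = Add(Mul(-16, Mul(-10, 8)), 272) = Add(Mul(-16, -80), 272) = Add(1280, 272) = 1552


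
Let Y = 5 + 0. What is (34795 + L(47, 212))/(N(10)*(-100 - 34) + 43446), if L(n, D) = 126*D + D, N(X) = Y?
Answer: 61719/42776 ≈ 1.4428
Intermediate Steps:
Y = 5
N(X) = 5
L(n, D) = 127*D
(34795 + L(47, 212))/(N(10)*(-100 - 34) + 43446) = (34795 + 127*212)/(5*(-100 - 34) + 43446) = (34795 + 26924)/(5*(-134) + 43446) = 61719/(-670 + 43446) = 61719/42776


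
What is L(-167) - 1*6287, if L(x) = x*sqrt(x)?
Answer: -6287 - 167*I*sqrt(167) ≈ -6287.0 - 2158.1*I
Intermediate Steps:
L(x) = x**(3/2)
L(-167) - 1*6287 = (-167)**(3/2) - 1*6287 = -167*I*sqrt(167) - 6287 = -6287 - 167*I*sqrt(167)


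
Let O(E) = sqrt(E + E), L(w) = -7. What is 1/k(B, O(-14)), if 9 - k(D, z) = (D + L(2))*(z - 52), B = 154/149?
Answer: -6688163/2036971757 - 264922*I*sqrt(7)/2036971757 ≈ -0.0032834 - 0.0003441*I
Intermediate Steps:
B = 154/149 (B = 154*(1/149) = 154/149 ≈ 1.0336)
O(E) = sqrt(2)*sqrt(E) (O(E) = sqrt(2*E) = sqrt(2)*sqrt(E))
k(D, z) = 9 - (-52 + z)*(-7 + D) (k(D, z) = 9 - (D - 7)*(z - 52) = 9 - (-7 + D)*(-52 + z) = 9 - (-52 + z)*(-7 + D))
1/k(B, O(-14)) = 1/(-355 + 7*(sqrt(2)*sqrt(-14)) + 52*(154/149) - 1*154/149*sqrt(2)*sqrt(-14)) = 1/(-355 + 7*(sqrt(2)*(I*sqrt(14))) + 8008/149 - 1*154/149*sqrt(2)*(I*sqrt(14))) = 1/(-355 + 7*(2*I*sqrt(7)) + 8008/149 - 1*154/149*2*I*sqrt(7)) = 1/(-355 + 14*I*sqrt(7) + 8008/149 - 308*I*sqrt(7)/149) = 1/(-44887/149 + 1778*I*sqrt(7)/149)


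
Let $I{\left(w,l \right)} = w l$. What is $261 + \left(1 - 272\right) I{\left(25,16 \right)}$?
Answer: $-108139$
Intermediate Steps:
$I{\left(w,l \right)} = l w$
$261 + \left(1 - 272\right) I{\left(25,16 \right)} = 261 + \left(1 - 272\right) 16 \cdot 25 = 261 + \left(1 - 272\right) 400 = 261 - 108400 = -108139$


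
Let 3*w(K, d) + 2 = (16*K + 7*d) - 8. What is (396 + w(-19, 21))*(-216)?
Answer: -73512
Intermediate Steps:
w(K, d) = -10/3 + 7*d/3 + 16*K/3 (w(K, d) = -⅔ + ((16*K + 7*d) - 8)/3 = -⅔ + ((7*d + 16*K) - 8)/3 = -⅔ + (-8 + 7*d + 16*K)/3 = -⅔ + (-8/3 + 7*d/3 + 16*K/3) = -10/3 + 7*d/3 + 16*K/3)
(396 + w(-19, 21))*(-216) = (396 + (-10/3 + (7/3)*21 + (16/3)*(-19)))*(-216) = (396 + (-10/3 + 49 - 304/3))*(-216) = (396 - 167/3)*(-216) = (1021/3)*(-216) = -73512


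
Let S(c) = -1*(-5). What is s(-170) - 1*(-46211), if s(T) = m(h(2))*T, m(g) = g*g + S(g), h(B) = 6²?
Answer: -174959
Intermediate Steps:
h(B) = 36
S(c) = 5
m(g) = 5 + g² (m(g) = g*g + 5 = g² + 5 = 5 + g²)
s(T) = 1301*T (s(T) = (5 + 36²)*T = (5 + 1296)*T = 1301*T)
s(-170) - 1*(-46211) = 1301*(-170) - 1*(-46211) = -221170 + 46211 = -174959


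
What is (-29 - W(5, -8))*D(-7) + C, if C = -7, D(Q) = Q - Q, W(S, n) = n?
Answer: -7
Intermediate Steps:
D(Q) = 0
(-29 - W(5, -8))*D(-7) + C = (-29 - 1*(-8))*0 - 7 = (-29 + 8)*0 - 7 = -21*0 - 7 = 0 - 7 = -7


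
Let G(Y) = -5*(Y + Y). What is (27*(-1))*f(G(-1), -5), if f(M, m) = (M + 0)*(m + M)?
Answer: -1350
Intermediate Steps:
G(Y) = -10*Y
f(M, m) = M*(M + m)
(27*(-1))*f(G(-1), -5) = (27*(-1))*((-10*(-1))*(-10*(-1) - 5)) = -270*(10 - 5) = -270*5 = -27*50 = -1350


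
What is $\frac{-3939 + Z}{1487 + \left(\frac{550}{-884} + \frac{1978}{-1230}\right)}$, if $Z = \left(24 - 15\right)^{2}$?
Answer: $- \frac{1048720140}{403604947} \approx -2.5984$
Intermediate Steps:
$Z = 81$ ($Z = 9^{2} = 81$)
$\frac{-3939 + Z}{1487 + \left(\frac{550}{-884} + \frac{1978}{-1230}\right)} = \frac{-3939 + 81}{1487 + \left(\frac{550}{-884} + \frac{1978}{-1230}\right)} = - \frac{3858}{1487 + \left(550 \left(- \frac{1}{884}\right) + 1978 \left(- \frac{1}{1230}\right)\right)} = - \frac{3858}{1487 - \frac{606263}{271830}} = - \frac{3858}{\frac{403604947}{271830}} = \left(-3858\right) \frac{271830}{403604947} = - \frac{1048720140}{403604947}$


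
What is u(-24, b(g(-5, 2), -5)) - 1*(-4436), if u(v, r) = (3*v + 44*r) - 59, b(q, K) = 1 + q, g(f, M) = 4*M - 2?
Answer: 4613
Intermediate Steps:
g(f, M) = -2 + 4*M
u(v, r) = -59 + 3*v + 44*r
u(-24, b(g(-5, 2), -5)) - 1*(-4436) = (-59 + 3*(-24) + 44*(1 + (-2 + 4*2))) - 1*(-4436) = (-59 - 72 + 44*(1 + (-2 + 8))) + 4436 = (-59 - 72 + 44*(1 + 6)) + 4436 = (-59 - 72 + 44*7) + 4436 = (-59 - 72 + 308) + 4436 = 177 + 4436 = 4613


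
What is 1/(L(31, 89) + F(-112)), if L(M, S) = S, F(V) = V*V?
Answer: 1/12633 ≈ 7.9158e-5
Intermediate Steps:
F(V) = V²
1/(L(31, 89) + F(-112)) = 1/(89 + (-112)²) = 1/(89 + 12544) = 1/12633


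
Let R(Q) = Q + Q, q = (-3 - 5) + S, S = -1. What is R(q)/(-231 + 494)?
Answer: -18/263 ≈ -0.068441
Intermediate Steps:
q = -9 (q = (-3 - 5) - 1 = -8 - 1 = -9)
R(Q) = 2*Q
R(q)/(-231 + 494) = (2*(-9))/(-231 + 494) = -18/263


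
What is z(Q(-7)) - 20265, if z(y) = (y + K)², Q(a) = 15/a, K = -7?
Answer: -988889/49 ≈ -20181.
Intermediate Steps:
z(y) = (-7 + y)² (z(y) = (y - 7)² = (-7 + y)²)
z(Q(-7)) - 20265 = (-7 + 15/(-7))² - 20265 = (-7 + 15*(-⅐))² - 20265 = (-7 - 15/7)² - 20265 = (-64/7)² - 20265 = 4096/49 - 20265 = -988889/49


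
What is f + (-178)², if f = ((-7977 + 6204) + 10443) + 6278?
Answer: 46632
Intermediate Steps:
f = 14948 (f = (-1773 + 10443) + 6278 = 8670 + 6278 = 14948)
f + (-178)² = 14948 + (-178)² = 14948 + 31684 = 46632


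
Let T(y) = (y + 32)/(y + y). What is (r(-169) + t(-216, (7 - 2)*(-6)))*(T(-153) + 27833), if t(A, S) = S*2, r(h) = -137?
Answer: -1677852743/306 ≈ -5.4832e+6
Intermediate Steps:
T(y) = (32 + y)/(2*y) (T(y) = (32 + y)/((2*y)) = (32 + y)*(1/(2*y)) = (32 + y)/(2*y))
t(A, S) = 2*S
(r(-169) + t(-216, (7 - 2)*(-6)))*(T(-153) + 27833) = (-137 + 2*((7 - 2)*(-6)))*((½)*(32 - 153)/(-153) + 27833) = (-137 + 2*(5*(-6)))*((½)*(-1/153)*(-121) + 27833) = (-137 + 2*(-30))*(121/306 + 27833) = (-137 - 60)*(8517019/306) = -197*8517019/306 = -1677852743/306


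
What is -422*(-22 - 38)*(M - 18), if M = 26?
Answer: 202560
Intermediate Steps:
-422*(-22 - 38)*(M - 18) = -422*(-22 - 38)*(26 - 18) = -(-25320)*8 = -422*(-480) = 202560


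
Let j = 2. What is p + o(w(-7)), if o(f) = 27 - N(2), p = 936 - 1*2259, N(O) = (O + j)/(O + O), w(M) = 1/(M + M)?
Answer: -1297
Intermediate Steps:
w(M) = 1/(2*M)
N(O) = (2 + O)/(2*O) (N(O) = (O + 2)/(O + O) = (2 + O)/((2*O)) = (2 + O)*(1/(2*O)) = (2 + O)/(2*O))
p = -1323 (p = 936 - 2259 = -1323)
o(f) = 26 (o(f) = 27 - (2 + 2)/(2*2) = 27 - 4/(2*2) = 27 - 1*1 = 27 - 1 = 26)
p + o(w(-7)) = -1323 + 26 = -1297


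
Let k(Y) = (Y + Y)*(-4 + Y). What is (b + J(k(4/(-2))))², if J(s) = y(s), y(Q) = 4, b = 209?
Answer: 45369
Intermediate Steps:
k(Y) = 2*Y*(-4 + Y) (k(Y) = (2*Y)*(-4 + Y) = 2*Y*(-4 + Y))
J(s) = 4
(b + J(k(4/(-2))))² = (209 + 4)² = 213² = 45369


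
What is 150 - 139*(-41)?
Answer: 5849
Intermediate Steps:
150 - 139*(-41) = 150 + 5699 = 5849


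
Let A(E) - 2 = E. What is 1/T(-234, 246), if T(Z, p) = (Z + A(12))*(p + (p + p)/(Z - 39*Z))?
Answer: -741/40111940 ≈ -1.8473e-5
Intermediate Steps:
A(E) = 2 + E
T(Z, p) = (14 + Z)*(p - p/(19*Z)) (T(Z, p) = (Z + (2 + 12))*(p + (p + p)/(Z - 39*Z)) = (Z + 14)*(p + (2*p)/((-38*Z))) = (14 + Z)*(p + (2*p)*(-1/(38*Z))) = (14 + Z)*(p - p/(19*Z)))
1/T(-234, 246) = 1/((1/19)*246*(-14 - 234*(265 + 19*(-234)))/(-234)) = 1/((1/19)*246*(-1/234)*(-14 - 234*(265 - 4446))) = 1/((1/19)*246*(-1/234)*(-14 - 234*(-4181))) = 1/((1/19)*246*(-1/234)*(-14 + 978354)) = 1/((1/19)*246*(-1/234)*978340) = 1/(-40111940/741) = -741/40111940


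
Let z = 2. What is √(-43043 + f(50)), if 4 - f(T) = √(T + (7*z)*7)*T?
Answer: √(-43039 - 100*√37) ≈ 208.92*I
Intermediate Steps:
f(T) = 4 - T*√(98 + T) (f(T) = 4 - √(T + (7*2)*7)*T = 4 - √(T + 14*7)*T = 4 - √(T + 98)*T = 4 - √(98 + T)*T = 4 - T*√(98 + T))
√(-43043 + f(50)) = √(-43043 + (4 - 1*50*√(98 + 50))) = √(-43043 + (4 - 1*50*√148)) = √(-43043 + (4 - 1*50*2*√37)) = √(-43043 + (4 - 100*√37)) = √(-43039 - 100*√37)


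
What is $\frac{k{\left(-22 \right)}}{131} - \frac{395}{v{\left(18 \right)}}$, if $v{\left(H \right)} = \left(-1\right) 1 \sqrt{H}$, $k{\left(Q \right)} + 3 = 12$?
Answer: $\frac{9}{131} + \frac{395 \sqrt{2}}{6} \approx 93.171$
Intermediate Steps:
$k{\left(Q \right)} = 9$ ($k{\left(Q \right)} = -3 + 12 = 9$)
$v{\left(H \right)} = - \sqrt{H}$
$\frac{k{\left(-22 \right)}}{131} - \frac{395}{v{\left(18 \right)}} = \frac{9}{131} - \frac{395}{\left(-1\right) \sqrt{18}} = 9 \cdot \frac{1}{131} - \frac{395}{\left(-1\right) 3 \sqrt{2}} = \frac{9}{131} - \frac{395}{\left(-3\right) \sqrt{2}} = \frac{9}{131} - 395 \left(- \frac{\sqrt{2}}{6}\right) = \frac{9}{131} + \frac{395 \sqrt{2}}{6}$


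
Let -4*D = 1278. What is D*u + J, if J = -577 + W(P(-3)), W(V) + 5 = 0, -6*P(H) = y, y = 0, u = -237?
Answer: 150279/2 ≈ 75140.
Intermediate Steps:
P(H) = 0 (P(H) = -⅙*0 = 0)
W(V) = -5 (W(V) = -5 + 0 = -5)
D = -639/2 (D = -¼*1278 = -639/2 ≈ -319.50)
J = -582 (J = -577 - 5 = -582)
D*u + J = -639/2*(-237) - 582 = 151443/2 - 582 = 150279/2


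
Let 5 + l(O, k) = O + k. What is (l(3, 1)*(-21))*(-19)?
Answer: -399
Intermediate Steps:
l(O, k) = -5 + O + k (l(O, k) = -5 + (O + k) = -5 + O + k)
(l(3, 1)*(-21))*(-19) = ((-5 + 3 + 1)*(-21))*(-19) = -1*(-21)*(-19) = 21*(-19) = -399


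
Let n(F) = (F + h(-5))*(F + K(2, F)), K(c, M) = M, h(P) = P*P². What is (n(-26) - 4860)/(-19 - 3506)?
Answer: -2992/3525 ≈ -0.84879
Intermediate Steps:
h(P) = P³
n(F) = 2*F*(-125 + F) (n(F) = (F + (-5)³)*(F + F) = (F - 125)*(2*F) = (-125 + F)*(2*F) = 2*F*(-125 + F))
(n(-26) - 4860)/(-19 - 3506) = (2*(-26)*(-125 - 26) - 4860)/(-19 - 3506) = (2*(-26)*(-151) - 4860)/(-3525) = (7852 - 4860)*(-1/3525) = 2992*(-1/3525) = -2992/3525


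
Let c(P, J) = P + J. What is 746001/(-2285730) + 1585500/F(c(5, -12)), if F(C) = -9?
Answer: -134223393667/761910 ≈ -1.7617e+5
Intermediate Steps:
c(P, J) = J + P
746001/(-2285730) + 1585500/F(c(5, -12)) = 746001/(-2285730) + 1585500/(-9) = 746001*(-1/2285730) + 1585500*(-⅑) = -82889/253970 - 528500/3 = -134223393667/761910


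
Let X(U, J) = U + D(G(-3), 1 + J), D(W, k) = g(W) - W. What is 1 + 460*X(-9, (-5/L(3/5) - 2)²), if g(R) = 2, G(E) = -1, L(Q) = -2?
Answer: -2759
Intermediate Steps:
D(W, k) = 2 - W
X(U, J) = 3 + U (X(U, J) = U + (2 - 1*(-1)) = U + (2 + 1) = U + 3 = 3 + U)
1 + 460*X(-9, (-5/L(3/5) - 2)²) = 1 + 460*(3 - 9) = 1 + 460*(-6) = 1 - 2760 = -2759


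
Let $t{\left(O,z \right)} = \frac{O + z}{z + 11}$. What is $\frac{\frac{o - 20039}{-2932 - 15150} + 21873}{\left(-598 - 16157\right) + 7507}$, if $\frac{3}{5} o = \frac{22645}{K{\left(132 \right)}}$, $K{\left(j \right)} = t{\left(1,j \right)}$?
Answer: $- \frac{20719450}{8760729} \approx -2.365$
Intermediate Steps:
$t{\left(O,z \right)} = \frac{O + z}{11 + z}$
$K{\left(j \right)} = \frac{1 + j}{11 + j}$
$o = \frac{2313025}{57}$ ($o = \frac{5 \frac{22645}{\frac{1}{11 + 132} \left(1 + 132\right)}}{3} = \frac{5 \frac{22645}{\frac{1}{143} \cdot 133}}{3} = \frac{5 \frac{22645}{\frac{133}{143}}}{3} = \frac{5 \cdot 22645 \cdot \frac{143}{133}}{3} = \frac{5}{3} \cdot \frac{462605}{19} = \frac{2313025}{57} \approx 40579.0$)
$\frac{\frac{o - 20039}{-2932 - 15150} + 21873}{\left(-598 - 16157\right) + 7507} = \frac{\frac{\frac{2313025}{57} - 20039}{-2932 - 15150} + 21873}{\left(-598 - 16157\right) + 7507} = \frac{\frac{1170802}{57 \left(-18082\right)} + 21873}{\left(-598 - 16157\right) + 7507} = \frac{\frac{1170802}{57} \left(- \frac{1}{18082}\right) + 21873}{-16755 + 7507} = \frac{- \frac{585401}{515337} + 21873}{-9248} = \frac{11271380800}{515337} \left(- \frac{1}{9248}\right) = - \frac{20719450}{8760729}$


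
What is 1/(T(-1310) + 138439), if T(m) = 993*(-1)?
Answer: 1/137446 ≈ 7.2756e-6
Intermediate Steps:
T(m) = -993
1/(T(-1310) + 138439) = 1/(-993 + 138439) = 1/137446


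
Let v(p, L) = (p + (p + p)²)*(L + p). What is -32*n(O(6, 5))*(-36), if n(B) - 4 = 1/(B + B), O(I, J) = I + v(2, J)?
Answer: 50736/11 ≈ 4612.4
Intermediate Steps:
v(p, L) = (L + p)*(p + 4*p²) (v(p, L) = (p + (2*p)²)*(L + p) = (p + 4*p²)*(L + p) = (L + p)*(p + 4*p²))
O(I, J) = 36 + I + 18*J (O(I, J) = I + 2*(J + 2 + 4*2² + 4*J*2) = I + 2*(J + 2 + 4*4 + 8*J) = I + 2*(J + 2 + 16 + 8*J) = I + 2*(18 + 9*J) = I + (36 + 18*J) = 36 + I + 18*J)
n(B) = 4 + 1/(2*B) (n(B) = 4 + 1/(B + B) = 4 + 1/(2*B))
-32*n(O(6, 5))*(-36) = -32*(4 + 1/(2*(36 + 6 + 18*5)))*(-36) = -32*(4 + 1/(2*(36 + 6 + 90)))*(-36) = -32*(4 + (½)/132)*(-36) = -32*(4 + (½)*(1/132))*(-36) = -32*(4 + 1/264)*(-36) = -32*1057/264*(-36) = -4228/33*(-36) = 50736/11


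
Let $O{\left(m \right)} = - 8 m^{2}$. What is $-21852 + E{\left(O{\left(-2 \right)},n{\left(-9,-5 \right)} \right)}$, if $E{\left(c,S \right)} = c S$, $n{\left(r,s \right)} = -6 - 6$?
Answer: $-21468$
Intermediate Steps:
$n{\left(r,s \right)} = -12$ ($n{\left(r,s \right)} = -6 - 6 = -12$)
$E{\left(c,S \right)} = S c$
$-21852 + E{\left(O{\left(-2 \right)},n{\left(-9,-5 \right)} \right)} = -21852 - 12 \left(- 8 \left(-2\right)^{2}\right) = -21852 - 12 \left(\left(-8\right) 4\right) = -21852 - -384 = -21852 + 384 = -21468$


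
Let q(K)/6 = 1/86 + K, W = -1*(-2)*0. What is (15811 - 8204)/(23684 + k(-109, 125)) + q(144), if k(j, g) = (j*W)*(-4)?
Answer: 880306121/1018412 ≈ 864.39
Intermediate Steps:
W = 0 (W = 2*0 = 0)
k(j, g) = 0 (k(j, g) = (j*0)*(-4) = 0*(-4) = 0)
q(K) = 3/43 + 6*K (q(K) = 6*(1/86 + K) = 3/43 + 6*K)
(15811 - 8204)/(23684 + k(-109, 125)) + q(144) = (15811 - 8204)/(23684 + 0) + (3/43 + 6*144) = 7607/23684 + (3/43 + 864) = 7607*(1/23684) + 37155/43 = 7607/23684 + 37155/43 = 880306121/1018412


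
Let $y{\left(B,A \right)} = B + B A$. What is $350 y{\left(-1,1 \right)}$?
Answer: $-700$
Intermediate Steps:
$y{\left(B,A \right)} = B + A B$
$350 y{\left(-1,1 \right)} = 350 \left(- (1 + 1)\right) = 350 \left(\left(-1\right) 2\right) = 350 \left(-2\right) = -700$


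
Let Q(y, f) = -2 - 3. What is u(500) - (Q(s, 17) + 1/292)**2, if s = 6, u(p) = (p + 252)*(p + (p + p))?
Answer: 96175663319/85264 ≈ 1.1280e+6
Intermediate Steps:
u(p) = 3*p*(252 + p) (u(p) = (252 + p)*(p + 2*p) = (252 + p)*(3*p) = 3*p*(252 + p))
Q(y, f) = -5
u(500) - (Q(s, 17) + 1/292)**2 = 3*500*(252 + 500) - (-5 + 1/292)**2 = 3*500*752 - (-5 + 1/292)**2 = 1128000 - (-1459/292)**2 = 1128000 - 1*2128681/85264 = 1128000 - 2128681/85264 = 96175663319/85264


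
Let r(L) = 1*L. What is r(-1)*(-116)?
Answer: 116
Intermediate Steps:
r(L) = L
r(-1)*(-116) = -1*(-116) = 116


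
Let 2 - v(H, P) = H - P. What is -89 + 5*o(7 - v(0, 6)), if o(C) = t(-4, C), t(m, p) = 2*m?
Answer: -129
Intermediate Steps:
v(H, P) = 2 + P - H (v(H, P) = 2 - (H - P) = 2 + (P - H) = 2 + P - H)
o(C) = -8 (o(C) = 2*(-4) = -8)
-89 + 5*o(7 - v(0, 6)) = -89 + 5*(-8) = -89 - 40 = -129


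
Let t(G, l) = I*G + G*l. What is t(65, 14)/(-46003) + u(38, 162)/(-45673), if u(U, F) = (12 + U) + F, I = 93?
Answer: -327408351/2101095019 ≈ -0.15583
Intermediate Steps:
u(U, F) = 12 + F + U
t(G, l) = 93*G + G*l
t(65, 14)/(-46003) + u(38, 162)/(-45673) = (65*(93 + 14))/(-46003) + (12 + 162 + 38)/(-45673) = (65*107)*(-1/46003) + 212*(-1/45673) = 6955*(-1/46003) - 212/45673 = -6955/46003 - 212/45673 = -327408351/2101095019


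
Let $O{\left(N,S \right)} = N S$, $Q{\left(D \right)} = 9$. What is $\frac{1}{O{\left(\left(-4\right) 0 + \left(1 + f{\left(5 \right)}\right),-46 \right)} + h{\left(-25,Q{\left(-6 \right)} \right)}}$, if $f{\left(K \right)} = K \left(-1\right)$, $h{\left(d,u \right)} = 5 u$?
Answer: $\frac{1}{229} \approx 0.0043668$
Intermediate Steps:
$f{\left(K \right)} = - K$
$\frac{1}{O{\left(\left(-4\right) 0 + \left(1 + f{\left(5 \right)}\right),-46 \right)} + h{\left(-25,Q{\left(-6 \right)} \right)}} = \frac{1}{\left(\left(-4\right) 0 + \left(1 - 5\right)\right) \left(-46\right) + 5 \cdot 9} = \frac{1}{\left(0 + \left(1 - 5\right)\right) \left(-46\right) + 45} = \frac{1}{\left(0 - 4\right) \left(-46\right) + 45} = \frac{1}{\left(-4\right) \left(-46\right) + 45} = \frac{1}{184 + 45} = \frac{1}{229}$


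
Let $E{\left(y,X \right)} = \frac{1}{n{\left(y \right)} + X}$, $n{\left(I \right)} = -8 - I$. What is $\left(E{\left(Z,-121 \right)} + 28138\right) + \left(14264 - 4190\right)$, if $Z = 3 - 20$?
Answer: $\frac{4279743}{112} \approx 38212.0$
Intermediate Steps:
$Z = -17$ ($Z = 3 - 20 = -17$)
$E{\left(y,X \right)} = \frac{1}{-8 + X - y}$ ($E{\left(y,X \right)} = \frac{1}{\left(-8 - y\right) + X} = \frac{1}{-8 + X - y}$)
$\left(E{\left(Z,-121 \right)} + 28138\right) + \left(14264 - 4190\right) = \left(- \frac{1}{8 - 17 - -121} + 28138\right) + \left(14264 - 4190\right) = \left(- \frac{1}{8 - 17 + 121} + 28138\right) + 10074 = \left(- \frac{1}{112} + 28138\right) + 10074 = \frac{3151455}{112} + 10074 = \frac{4279743}{112}$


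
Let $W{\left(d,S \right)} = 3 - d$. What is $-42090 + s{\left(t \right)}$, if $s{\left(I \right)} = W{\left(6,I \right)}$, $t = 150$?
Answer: $-42093$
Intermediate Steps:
$s{\left(I \right)} = -3$ ($s{\left(I \right)} = 3 - 6 = -3$)
$-42090 + s{\left(t \right)} = -42090 - 3 = -42093$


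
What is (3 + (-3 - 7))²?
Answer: 49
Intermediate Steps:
(3 + (-3 - 7))² = (3 - 10)² = (-7)² = 49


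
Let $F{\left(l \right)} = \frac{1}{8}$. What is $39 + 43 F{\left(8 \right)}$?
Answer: $\frac{355}{8} \approx 44.375$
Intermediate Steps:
$F{\left(l \right)} = \frac{1}{8}$
$39 + 43 F{\left(8 \right)} = 39 + 43 \cdot \frac{1}{8} = 39 + \frac{43}{8} = \frac{355}{8}$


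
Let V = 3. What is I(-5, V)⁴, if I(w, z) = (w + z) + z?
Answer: 1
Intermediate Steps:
I(w, z) = w + 2*z
I(-5, V)⁴ = (-5 + 2*3)⁴ = (-5 + 6)⁴ = 1⁴ = 1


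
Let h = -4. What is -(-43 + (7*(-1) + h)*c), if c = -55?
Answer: -562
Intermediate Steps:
-(-43 + (7*(-1) + h)*c) = -(-43 + (7*(-1) - 4)*(-55)) = -(-43 + (-7 - 4)*(-55)) = -(-43 - 11*(-55)) = -(-43 + 605) = -1*562 = -562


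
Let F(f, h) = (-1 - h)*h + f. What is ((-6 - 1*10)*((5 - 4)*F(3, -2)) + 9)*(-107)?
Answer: 749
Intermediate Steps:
F(f, h) = f + h*(-1 - h) (F(f, h) = h*(-1 - h) + f = f + h*(-1 - h))
((-6 - 1*10)*((5 - 4)*F(3, -2)) + 9)*(-107) = ((-6 - 1*10)*((5 - 4)*(3 - 1*(-2) - 1*(-2)²)) + 9)*(-107) = ((-6 - 10)*(1*(3 + 2 - 1*4)) + 9)*(-107) = (-16*(3 + 2 - 4) + 9)*(-107) = (-16 + 9)*(-107) = -7*(-107) = 749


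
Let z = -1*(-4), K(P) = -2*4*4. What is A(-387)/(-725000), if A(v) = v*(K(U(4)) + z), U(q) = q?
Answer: -2709/181250 ≈ -0.014946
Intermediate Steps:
K(P) = -32 (K(P) = -8*4 = -32)
z = 4
A(v) = -28*v (A(v) = v*(-32 + 4) = v*(-28) = -28*v)
A(-387)/(-725000) = -28*(-387)/(-725000) = 10836*(-1/725000) = -2709/181250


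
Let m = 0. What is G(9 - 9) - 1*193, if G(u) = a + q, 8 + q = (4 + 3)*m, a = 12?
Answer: -189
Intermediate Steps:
q = -8 (q = -8 + (4 + 3)*0 = -8 + 7*0 = -8 + 0 = -8)
G(u) = 4 (G(u) = 12 - 8 = 4)
G(9 - 9) - 1*193 = 4 - 1*193 = 4 - 193 = -189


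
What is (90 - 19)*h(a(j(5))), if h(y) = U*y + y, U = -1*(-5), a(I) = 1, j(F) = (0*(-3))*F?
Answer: 426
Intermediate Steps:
j(F) = 0 (j(F) = 0*F = 0)
U = 5
h(y) = 6*y (h(y) = 5*y + y = 6*y)
(90 - 19)*h(a(j(5))) = (90 - 19)*(6*1) = 71*6 = 426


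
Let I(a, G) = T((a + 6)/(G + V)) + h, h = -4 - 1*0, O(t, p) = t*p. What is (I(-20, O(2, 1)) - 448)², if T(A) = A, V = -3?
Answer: 191844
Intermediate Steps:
O(t, p) = p*t
h = -4 (h = -4 + 0 = -4)
I(a, G) = -4 + (6 + a)/(-3 + G) (I(a, G) = (a + 6)/(G - 3) - 4 = (6 + a)/(-3 + G) - 4 = -4 + (6 + a)/(-3 + G))
(I(-20, O(2, 1)) - 448)² = ((18 - 20 - 4*2)/(-3 + 1*2) - 448)² = ((18 - 20 - 4*2)/(-3 + 2) - 448)² = ((18 - 20 - 8)/(-1) - 448)² = (-1*(-10) - 448)² = (10 - 448)² = (-438)² = 191844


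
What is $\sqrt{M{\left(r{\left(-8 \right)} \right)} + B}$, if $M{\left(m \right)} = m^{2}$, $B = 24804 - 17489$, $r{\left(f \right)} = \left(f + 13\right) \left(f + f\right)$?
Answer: $\sqrt{13715} \approx 117.11$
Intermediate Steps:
$r{\left(f \right)} = 2 f \left(13 + f\right)$ ($r{\left(f \right)} = \left(13 + f\right) 2 f = 2 f \left(13 + f\right)$)
$B = 7315$
$\sqrt{M{\left(r{\left(-8 \right)} \right)} + B} = \sqrt{\left(2 \left(-8\right) \left(13 - 8\right)\right)^{2} + 7315} = \sqrt{\left(2 \left(-8\right) 5\right)^{2} + 7315} = \sqrt{\left(-80\right)^{2} + 7315} = \sqrt{6400 + 7315} = \sqrt{13715}$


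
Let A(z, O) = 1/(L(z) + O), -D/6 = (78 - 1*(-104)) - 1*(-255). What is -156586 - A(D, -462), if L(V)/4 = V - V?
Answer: -72342731/462 ≈ -1.5659e+5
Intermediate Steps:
D = -2622 (D = -6*((78 - 1*(-104)) - 1*(-255)) = -6*((78 + 104) + 255) = -6*(182 + 255) = -6*437 = -2622)
L(V) = 0 (L(V) = 4*(V - V) = 4*0 = 0)
A(z, O) = 1/O (A(z, O) = 1/(0 + O) = 1/O)
-156586 - A(D, -462) = -156586 - 1/(-462) = -156586 - 1*(-1/462) = -156586 + 1/462 = -72342731/462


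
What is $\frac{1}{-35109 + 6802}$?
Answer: $- \frac{1}{28307} \approx -3.5327 \cdot 10^{-5}$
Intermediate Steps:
$\frac{1}{-35109 + 6802} = \frac{1}{-28307} = - \frac{1}{28307}$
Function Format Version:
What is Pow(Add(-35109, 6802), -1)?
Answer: Rational(-1, 28307) ≈ -3.5327e-5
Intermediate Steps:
Pow(Add(-35109, 6802), -1) = Pow(-28307, -1) = Rational(-1, 28307)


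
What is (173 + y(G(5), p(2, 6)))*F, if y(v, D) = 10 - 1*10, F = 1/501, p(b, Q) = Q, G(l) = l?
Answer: 173/501 ≈ 0.34531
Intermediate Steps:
F = 1/501 ≈ 0.0019960
y(v, D) = 0 (y(v, D) = 10 - 10 = 0)
(173 + y(G(5), p(2, 6)))*F = (173 + 0)*(1/501) = 173*(1/501) = 173/501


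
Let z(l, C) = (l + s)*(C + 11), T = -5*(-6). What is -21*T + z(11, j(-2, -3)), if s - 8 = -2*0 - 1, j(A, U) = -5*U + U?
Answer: -216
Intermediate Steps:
j(A, U) = -4*U
T = 30
s = 7 (s = 8 + (-2*0 - 1) = 8 + (0 - 1) = 8 - 1 = 7)
z(l, C) = (7 + l)*(11 + C) (z(l, C) = (l + 7)*(C + 11) = (7 + l)*(11 + C))
-21*T + z(11, j(-2, -3)) = -21*30 + (77 + 7*(-4*(-3)) + 11*11 - 4*(-3)*11) = -630 + (77 + 7*12 + 121 + 12*11) = -630 + (77 + 84 + 121 + 132) = -630 + 414 = -216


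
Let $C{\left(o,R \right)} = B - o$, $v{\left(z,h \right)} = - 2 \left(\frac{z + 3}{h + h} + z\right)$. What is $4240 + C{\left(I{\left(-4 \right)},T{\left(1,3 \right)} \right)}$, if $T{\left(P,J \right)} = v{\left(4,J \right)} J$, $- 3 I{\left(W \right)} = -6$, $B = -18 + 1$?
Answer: $4221$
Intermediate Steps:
$v{\left(z,h \right)} = - 2 z - \frac{3 + z}{h}$ ($v{\left(z,h \right)} = - 2 \left(\frac{3 + z}{2 h} + z\right) = - 2 \left(z + \frac{3 + z}{2 h}\right) = - 2 z - \frac{3 + z}{h}$)
$B = -17$
$I{\left(W \right)} = 2$ ($I{\left(W \right)} = \left(- \frac{1}{3}\right) \left(-6\right) = 2$)
$T{\left(P,J \right)} = -7 - 8 J$ ($T{\left(P,J \right)} = \frac{-3 - 4 - 2 J 4}{J} J = \frac{-3 - 4 - 8 J}{J} J = \frac{-7 - 8 J}{J} J = -7 - 8 J$)
$C{\left(o,R \right)} = -17 - o$
$4240 + C{\left(I{\left(-4 \right)},T{\left(1,3 \right)} \right)} = 4240 - 19 = 4221$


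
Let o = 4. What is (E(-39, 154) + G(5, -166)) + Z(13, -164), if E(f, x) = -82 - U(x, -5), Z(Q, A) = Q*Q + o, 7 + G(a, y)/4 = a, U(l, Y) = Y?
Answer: 88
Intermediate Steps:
G(a, y) = -28 + 4*a
Z(Q, A) = 4 + Q**2 (Z(Q, A) = Q*Q + 4 = Q**2 + 4 = 4 + Q**2)
E(f, x) = -77 (E(f, x) = -82 - 1*(-5) = -82 + 5 = -77)
(E(-39, 154) + G(5, -166)) + Z(13, -164) = (-77 + (-28 + 4*5)) + (4 + 13**2) = (-77 + (-28 + 20)) + (4 + 169) = (-77 - 8) + 173 = -85 + 173 = 88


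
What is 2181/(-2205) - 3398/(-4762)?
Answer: -482222/1750035 ≈ -0.27555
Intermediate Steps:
2181/(-2205) - 3398/(-4762) = 2181*(-1/2205) - 3398*(-1/4762) = -727/735 + 1699/2381 = -482222/1750035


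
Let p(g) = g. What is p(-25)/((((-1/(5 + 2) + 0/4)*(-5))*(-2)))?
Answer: 35/2 ≈ 17.500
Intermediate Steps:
p(-25)/((((-1/(5 + 2) + 0/4)*(-5))*(-2))) = -25*1/(10*(-1/(5 + 2) + 0/4)) = -25*1/(10*(-1/7 + 0*(1/4))) = -25*1/(10*(-1*1/7 + 0)) = -25*1/(10*(-1/7 + 0)) = -25/(-1/7*(-5)*(-2)) = -25/((5/7)*(-2)) = -25/(-10/7) = -25*(-7/10) = 35/2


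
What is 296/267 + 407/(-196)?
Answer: -50653/52332 ≈ -0.96792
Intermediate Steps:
296/267 + 407/(-196) = 296*(1/267) + 407*(-1/196) = 296/267 - 407/196 = -50653/52332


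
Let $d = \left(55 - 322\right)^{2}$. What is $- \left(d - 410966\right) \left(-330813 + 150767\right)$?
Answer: $-61157485142$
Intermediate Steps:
$d = 71289$ ($d = \left(-267\right)^{2} = 71289$)
$- \left(d - 410966\right) \left(-330813 + 150767\right) = - \left(71289 - 410966\right) \left(-330813 + 150767\right) = - \left(-339677\right) \left(-180046\right) = \left(-1\right) 61157485142 = -61157485142$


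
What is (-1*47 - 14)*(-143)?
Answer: 8723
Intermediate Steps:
(-1*47 - 14)*(-143) = (-47 - 14)*(-143) = -61*(-143) = 8723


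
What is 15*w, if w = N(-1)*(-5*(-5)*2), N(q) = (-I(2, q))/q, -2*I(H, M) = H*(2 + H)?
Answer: -3000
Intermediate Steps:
I(H, M) = -H*(2 + H)/2
N(q) = 4/q (N(q) = (-(-1)*2*(2 + 2)/2)/q = (-(-1)*2*4/2)/q = (-1*(-4))/q = 4/q)
w = -200 (w = (4/(-1))*(-5*(-5)*2) = (4*(-1))*(25*2) = -4*50 = -200)
15*w = 15*(-200) = -3000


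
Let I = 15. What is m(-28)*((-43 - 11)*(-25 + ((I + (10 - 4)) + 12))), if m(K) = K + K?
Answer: 24192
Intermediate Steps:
m(K) = 2*K
m(-28)*((-43 - 11)*(-25 + ((I + (10 - 4)) + 12))) = (2*(-28))*((-43 - 11)*(-25 + ((15 + (10 - 4)) + 12))) = -(-3024)*(-25 + ((15 + 6) + 12)) = -(-3024)*(-25 + (21 + 12)) = -(-3024)*(-25 + 33) = -(-3024)*8 = -56*(-432) = 24192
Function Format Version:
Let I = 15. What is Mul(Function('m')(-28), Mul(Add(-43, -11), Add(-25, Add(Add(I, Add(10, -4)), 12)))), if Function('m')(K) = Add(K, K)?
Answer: 24192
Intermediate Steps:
Function('m')(K) = Mul(2, K)
Mul(Function('m')(-28), Mul(Add(-43, -11), Add(-25, Add(Add(I, Add(10, -4)), 12)))) = Mul(Mul(2, -28), Mul(Add(-43, -11), Add(-25, Add(Add(15, Add(10, -4)), 12)))) = Mul(-56, Mul(-54, Add(-25, Add(Add(15, 6), 12)))) = Mul(-56, Mul(-54, Add(-25, Add(21, 12)))) = Mul(-56, Mul(-54, Add(-25, 33))) = Mul(-56, Mul(-54, 8)) = Mul(-56, -432) = 24192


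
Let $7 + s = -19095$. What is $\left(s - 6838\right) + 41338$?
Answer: $15398$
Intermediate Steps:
$s = -19102$ ($s = -7 - 19095 = -19102$)
$\left(s - 6838\right) + 41338 = \left(-19102 - 6838\right) + 41338 = -25940 + 41338 = 15398$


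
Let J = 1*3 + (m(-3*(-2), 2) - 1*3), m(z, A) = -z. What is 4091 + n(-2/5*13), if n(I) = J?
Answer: 4085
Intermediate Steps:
J = -6 (J = 1*3 + (-(-3)*(-2) - 1*3) = 3 + (-1*6 - 3) = 3 + (-6 - 3) = 3 - 9 = -6)
n(I) = -6
4091 + n(-2/5*13) = 4091 - 6 = 4085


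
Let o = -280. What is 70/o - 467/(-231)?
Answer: 1637/924 ≈ 1.7716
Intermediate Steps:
70/o - 467/(-231) = 70/(-280) - 467/(-231) = 70*(-1/280) - 467*(-1/231) = -¼ + 467/231 = 1637/924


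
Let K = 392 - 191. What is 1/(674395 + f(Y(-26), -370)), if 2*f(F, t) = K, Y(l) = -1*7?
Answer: 2/1348991 ≈ 1.4826e-6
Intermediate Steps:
Y(l) = -7
K = 201
f(F, t) = 201/2 (f(F, t) = (1/2)*201 = 201/2)
1/(674395 + f(Y(-26), -370)) = 1/(674395 + 201/2) = 1/(1348991/2) = 2/1348991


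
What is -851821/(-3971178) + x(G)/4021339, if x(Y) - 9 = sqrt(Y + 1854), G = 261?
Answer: 3425496748921/15969452967342 + 3*sqrt(235)/4021339 ≈ 0.21451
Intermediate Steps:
x(Y) = 9 + sqrt(1854 + Y) (x(Y) = 9 + sqrt(Y + 1854) = 9 + sqrt(1854 + Y))
-851821/(-3971178) + x(G)/4021339 = -851821/(-3971178) + (9 + sqrt(1854 + 261))/4021339 = -851821*(-1/3971178) + (9 + sqrt(2115))*(1/4021339) = 851821/3971178 + (9 + 3*sqrt(235))*(1/4021339) = 851821/3971178 + (9/4021339 + 3*sqrt(235)/4021339) = 3425496748921/15969452967342 + 3*sqrt(235)/4021339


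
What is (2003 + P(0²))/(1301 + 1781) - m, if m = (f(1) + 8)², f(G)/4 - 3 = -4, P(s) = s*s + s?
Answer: -47309/3082 ≈ -15.350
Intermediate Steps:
P(s) = s + s² (P(s) = s² + s = s + s²)
f(G) = -4 (f(G) = 12 + 4*(-4) = 12 - 16 = -4)
m = 16 (m = (-4 + 8)² = 4² = 16)
(2003 + P(0²))/(1301 + 1781) - m = (2003 + 0²*(1 + 0²))/(1301 + 1781) - 1*16 = (2003 + 0*(1 + 0))/3082 - 16 = (2003 + 0*1)*(1/3082) - 16 = (2003 + 0)*(1/3082) - 16 = 2003*(1/3082) - 16 = 2003/3082 - 16 = -47309/3082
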